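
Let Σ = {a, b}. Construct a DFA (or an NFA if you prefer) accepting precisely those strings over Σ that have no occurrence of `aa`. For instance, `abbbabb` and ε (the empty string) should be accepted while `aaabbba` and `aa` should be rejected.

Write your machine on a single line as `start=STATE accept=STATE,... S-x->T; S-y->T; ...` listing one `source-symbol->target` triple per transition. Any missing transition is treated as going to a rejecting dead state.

Track partial matches of the forbidden pattern `aa`. State s2 is a dead state reached once `aa` has occurred; every other state accepts. s0 means no part of `aa` is currently matched.
A 3-state machine:
        a   b  
>* s0   s1  s0 
 * s1   s2  s0 
   s2   s2  s2 
(> = start, * = accepting)

start=s0; accept=s0,s1; s0-a->s1; s0-b->s0; s1-a->s2; s1-b->s0; s2-a->s2; s2-b->s2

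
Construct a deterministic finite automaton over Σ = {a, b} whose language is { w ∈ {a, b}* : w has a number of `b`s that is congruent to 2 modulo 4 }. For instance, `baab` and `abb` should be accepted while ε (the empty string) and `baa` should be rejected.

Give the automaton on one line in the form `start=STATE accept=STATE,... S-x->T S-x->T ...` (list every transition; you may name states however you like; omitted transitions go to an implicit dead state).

start=q0 accept=q2 q0-a->q0 q0-b->q1 q1-a->q1 q1-b->q2 q2-a->q2 q2-b->q3 q3-a->q3 q3-b->q0

Keep the running count of `b`s modulo 4: each `b` advances along the cycle q0 → q1 → q2 → q3 → q0 while other symbols loop. Accept at q2.
With 4 states:
        a   b  
>  q0   q0  q1 
   q1   q1  q2 
 * q2   q2  q3 
   q3   q3  q0 
(> = start, * = accepting)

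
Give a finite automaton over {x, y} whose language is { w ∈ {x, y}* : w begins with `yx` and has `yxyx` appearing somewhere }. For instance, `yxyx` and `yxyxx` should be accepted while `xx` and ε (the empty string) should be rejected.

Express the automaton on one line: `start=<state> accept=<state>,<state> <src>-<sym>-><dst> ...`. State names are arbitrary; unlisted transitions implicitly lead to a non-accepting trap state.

start=q0 accept=q10 q0-x->q1 q0-y->q2 q1-x->q1 q1-y->q3 q2-x->q4 q2-y->q3 q3-x->q5 q3-y->q3 q4-x->q6 q4-y->q7 q5-x->q1 q5-y->q8 q6-x->q6 q6-y->q9 q7-x->q10 q7-y->q9 q8-x->q11 q8-y->q3 q9-x->q4 q9-y->q9 q10-x->q10 q10-y->q10 q11-x->q11 q11-y->q11

Build one automaton per condition and run them in lockstep. One (4 states) tracks whether the input so far still matches the prefix `yx`; the other (5 states) tracks whether and how much of `yxyx` has been seen. Each combined state is a pair, one component from each; accept when both components accept.
12 states suffice.
          x    y  
>  q0     q1   q2 
   q1     q1   q3 
   q2     q4   q3 
   q3     q5   q3 
   q4     q6   q7 
   q5     q1   q8 
   q6     q6   q9 
   q7    q10   q9 
   q8    q11   q3 
   q9     q4   q9 
 * q10   q10  q10 
   q11   q11  q11 
(> = start, * = accepting)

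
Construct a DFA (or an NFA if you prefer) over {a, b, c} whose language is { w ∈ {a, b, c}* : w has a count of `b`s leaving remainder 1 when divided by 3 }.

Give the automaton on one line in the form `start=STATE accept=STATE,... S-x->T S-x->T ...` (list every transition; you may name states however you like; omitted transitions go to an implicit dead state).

start=S0 accept=S1 S0-a->S0 S0-b->S1 S0-c->S0 S1-a->S1 S1-b->S2 S1-c->S1 S2-a->S2 S2-b->S0 S2-c->S2

Keep the running count of `b`s modulo 3: each `b` advances along the cycle S0 → S1 → S2 → S0 while other symbols loop. Accept at S1.
3 states suffice.
        a   b   c  
>  S0   S0  S1  S0 
 * S1   S1  S2  S1 
   S2   S2  S0  S2 
(> = start, * = accepting)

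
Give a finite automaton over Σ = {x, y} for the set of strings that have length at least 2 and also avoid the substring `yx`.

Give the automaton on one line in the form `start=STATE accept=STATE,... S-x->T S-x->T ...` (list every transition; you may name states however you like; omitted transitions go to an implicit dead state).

start=S0 accept=S3,S4,S6,S7 S0-x->S1 S0-y->S2 S1-x->S3 S1-y->S4 S2-x->S5 S2-y->S4 S3-x->S6 S3-y->S7 S4-x->S8 S4-y->S7 S5-x->S8 S5-y->S8 S6-x->S6 S6-y->S7 S7-x->S8 S7-y->S7 S8-x->S8 S8-y->S8

Build one automaton per condition and run them in lockstep. One (4 states) tracks the input length, saturating at 3; the other (3 states) tracks partial matches of the forbidden pattern `yx`. Each combined state is a pair, one component from each; accept when both components accept.
With 9 states:
        x   y  
>  S0   S1  S2 
   S1   S3  S4 
   S2   S5  S4 
 * S3   S6  S7 
 * S4   S8  S7 
   S5   S8  S8 
 * S6   S6  S7 
 * S7   S8  S7 
   S8   S8  S8 
(> = start, * = accepting)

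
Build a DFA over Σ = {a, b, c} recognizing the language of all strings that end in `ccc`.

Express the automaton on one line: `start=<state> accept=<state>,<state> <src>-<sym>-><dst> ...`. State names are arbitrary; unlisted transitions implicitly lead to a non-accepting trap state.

start=S0 accept=S3 S0-a->S0 S0-b->S0 S0-c->S1 S1-a->S0 S1-b->S0 S1-c->S2 S2-a->S0 S2-b->S0 S2-c->S3 S3-a->S0 S3-b->S0 S3-c->S3

Let each state record the length of the longest suffix of the input read so far that is also a prefix of `ccc`. S1 means the last symbol is `c`; S2 means the last 2 symbols are `cc`; S3 means the last 3 symbols are `ccc`. Accept only at S3, where the string currently ends in `ccc`.
With 4 states:
        a   b   c  
>  S0   S0  S0  S1 
   S1   S0  S0  S2 
   S2   S0  S0  S3 
 * S3   S0  S0  S3 
(> = start, * = accepting)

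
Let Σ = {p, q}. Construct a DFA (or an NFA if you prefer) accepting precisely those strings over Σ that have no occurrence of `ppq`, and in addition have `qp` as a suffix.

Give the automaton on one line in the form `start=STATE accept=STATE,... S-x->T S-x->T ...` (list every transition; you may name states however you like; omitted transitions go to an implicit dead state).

start=S0 accept=S4 S0-p->S1 S0-q->S2 S1-p->S3 S1-q->S2 S2-p->S4 S2-q->S2 S3-p->S3 S3-q->S3 S4-p->S3 S4-q->S2

Build one automaton per condition and run them in lockstep. The first has 4 states tracking partial matches of the forbidden pattern `ppq`; the second has 3 states tracking how much of the suffix `qp` has currently been matched. A product state is a pair (one from each), accepting exactly when both do. After merging equivalent states the machine shrinks.
With 5 states:
        p   q  
>  S0   S1  S2 
   S1   S3  S2 
   S2   S4  S2 
   S3   S3  S3 
 * S4   S3  S2 
(> = start, * = accepting)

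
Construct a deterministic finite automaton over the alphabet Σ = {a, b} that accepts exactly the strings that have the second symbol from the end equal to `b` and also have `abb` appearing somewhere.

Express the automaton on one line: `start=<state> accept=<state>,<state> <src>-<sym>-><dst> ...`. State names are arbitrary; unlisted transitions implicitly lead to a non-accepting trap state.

start=q0 accept=q3,q4 q0-a->q1 q0-b->q0 q1-a->q1 q1-b->q2 q2-a->q1 q2-b->q3 q3-a->q4 q3-b->q3 q4-a->q5 q4-b->q6 q5-a->q5 q5-b->q6 q6-a->q4 q6-b->q3

Build one automaton per condition and run them in lockstep. The first has 7 states tracking the last 2 symbols read; the second has 4 states tracking whether and how much of `abb` has been seen. A product state is a pair (one from each), accepting exactly when both do. Minimizing collapses redundant product states.
        a   b  
>  q0   q1  q0 
   q1   q1  q2 
   q2   q1  q3 
 * q3   q4  q3 
 * q4   q5  q6 
   q5   q5  q6 
   q6   q4  q3 
(> = start, * = accepting)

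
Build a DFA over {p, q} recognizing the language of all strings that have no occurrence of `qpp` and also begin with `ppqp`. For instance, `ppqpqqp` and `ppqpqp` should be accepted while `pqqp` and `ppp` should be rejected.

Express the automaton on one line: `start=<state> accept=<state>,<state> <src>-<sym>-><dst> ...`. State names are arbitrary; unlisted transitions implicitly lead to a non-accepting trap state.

Handle the two conditions separately and then intersect. One (4 states) tracks partial matches of the forbidden pattern `qpp`; the other (6 states) tracks whether the input so far still matches the prefix `ppqp`. Each combined state is a pair, one component from each; accept when both components accept.
With 11 states:
          p    q  
>  s0     s1   s2 
   s1     s3   s2 
   s2     s4   s2 
   s3     s5   s6 
   s4     s7   s2 
   s5     s5   s2 
   s6     s8   s2 
   s7     s7   s7 
 * s8     s9  s10 
   s9     s9   s9 
 * s10    s8  s10 
(> = start, * = accepting)

start=s0 accept=s8,s10 s0-p->s1 s0-q->s2 s1-p->s3 s1-q->s2 s2-p->s4 s2-q->s2 s3-p->s5 s3-q->s6 s4-p->s7 s4-q->s2 s5-p->s5 s5-q->s2 s6-p->s8 s6-q->s2 s7-p->s7 s7-q->s7 s8-p->s9 s8-q->s10 s9-p->s9 s9-q->s9 s10-p->s8 s10-q->s10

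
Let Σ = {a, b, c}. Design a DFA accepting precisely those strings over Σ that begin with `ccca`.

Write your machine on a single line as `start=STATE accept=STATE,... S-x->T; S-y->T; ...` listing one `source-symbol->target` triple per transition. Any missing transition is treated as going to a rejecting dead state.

Check the first 4 symbols one by one: q0 through q3 record how many have matched `ccca` so far; any wrong symbol goes to the dead state q5. After all 4 match we enter the accepting sink q4.
A 6-state machine:
        a   b   c  
>  q0   q5  q5  q1 
   q1   q5  q5  q2 
   q2   q5  q5  q3 
   q3   q4  q5  q5 
 * q4   q4  q4  q4 
   q5   q5  q5  q5 
(> = start, * = accepting)

start=q0; accept=q4; q0-a->q5; q0-b->q5; q0-c->q1; q1-a->q5; q1-b->q5; q1-c->q2; q2-a->q5; q2-b->q5; q2-c->q3; q3-a->q4; q3-b->q5; q3-c->q5; q4-a->q4; q4-b->q4; q4-c->q4; q5-a->q5; q5-b->q5; q5-c->q5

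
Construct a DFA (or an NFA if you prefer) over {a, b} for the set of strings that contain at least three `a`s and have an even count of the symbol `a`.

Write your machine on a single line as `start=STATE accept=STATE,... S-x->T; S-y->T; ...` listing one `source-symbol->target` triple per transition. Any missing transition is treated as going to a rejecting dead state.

start=s0; accept=s4; s0-a->s1; s0-b->s0; s1-a->s2; s1-b->s1; s2-a->s3; s2-b->s2; s3-a->s4; s3-b->s3; s4-a->s5; s4-b->s4; s5-a->s4; s5-b->s5

Run two small machines in parallel and take their product. The first has 5 states tracking the count of `a`s, saturating at 4; the second has 2 states tracking the count of `a`s modulo 2. A product state is a pair (one from each), accepting exactly when both do.
With 6 states:
        a   b  
>  s0   s1  s0 
   s1   s2  s1 
   s2   s3  s2 
   s3   s4  s3 
 * s4   s5  s4 
   s5   s4  s5 
(> = start, * = accepting)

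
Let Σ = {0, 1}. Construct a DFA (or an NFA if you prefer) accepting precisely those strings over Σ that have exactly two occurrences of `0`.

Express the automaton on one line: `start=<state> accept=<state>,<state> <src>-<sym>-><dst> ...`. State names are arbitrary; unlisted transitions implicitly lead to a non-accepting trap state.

start=s0 accept=s2 s0-0->s1 s0-1->s0 s1-0->s2 s1-1->s1 s2-0->s3 s2-1->s2 s3-0->s3 s3-1->s3

Count `0`s, saturating at 3: states s0 through s2 mean 0 through 2 `0`s seen; s3 means more than 2. Each `0` increments (capped at s3); other symbols loop. Accept from {s2}.
A 4-state machine:
        0   1  
>  s0   s1  s0 
   s1   s2  s1 
 * s2   s3  s2 
   s3   s3  s3 
(> = start, * = accepting)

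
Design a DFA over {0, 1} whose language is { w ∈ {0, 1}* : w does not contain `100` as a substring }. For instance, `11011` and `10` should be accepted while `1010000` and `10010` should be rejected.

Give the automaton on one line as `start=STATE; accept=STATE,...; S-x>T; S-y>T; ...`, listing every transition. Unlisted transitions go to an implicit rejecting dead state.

This is the complement of 'contains `100`'. Use the same substring-matching states — s0 through s3 holding how much of `100` has just been matched — but flip the accepting set: everything except the trap s3 accepts.
With 4 states:
        0   1  
>* s0   s0  s1 
 * s1   s2  s1 
 * s2   s3  s1 
   s3   s3  s3 
(> = start, * = accepting)

start=s0; accept=s0,s1,s2; s0-0>s0; s0-1>s1; s1-0>s2; s1-1>s1; s2-0>s3; s2-1>s1; s3-0>s3; s3-1>s3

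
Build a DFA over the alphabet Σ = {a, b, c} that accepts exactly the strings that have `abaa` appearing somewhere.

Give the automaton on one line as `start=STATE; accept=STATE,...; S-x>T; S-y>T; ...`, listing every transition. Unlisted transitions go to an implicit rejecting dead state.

start=q0; accept=q4; q0-a>q1; q0-b>q0; q0-c>q0; q1-a>q1; q1-b>q2; q1-c>q0; q2-a>q3; q2-b>q0; q2-c>q0; q3-a>q4; q3-b>q2; q3-c>q0; q4-a>q4; q4-b>q4; q4-c>q4

States q0..q3 record the length of the longest prefix of `abaa` that matches the current input suffix. Reaching q4 means `abaa` has been seen, and we stay there forever. Accept from q4.
        a   b   c  
>  q0   q1  q0  q0 
   q1   q1  q2  q0 
   q2   q3  q0  q0 
   q3   q4  q2  q0 
 * q4   q4  q4  q4 
(> = start, * = accepting)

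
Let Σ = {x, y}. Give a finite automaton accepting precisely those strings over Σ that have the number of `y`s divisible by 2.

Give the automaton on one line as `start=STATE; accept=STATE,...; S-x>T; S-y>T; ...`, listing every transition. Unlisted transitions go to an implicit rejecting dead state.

Keep the running count of `y`s modulo 2: each `y` advances along the cycle s0 → s1 → s0 while other symbols loop. Accept at s0.
2 states suffice.
        x   y  
>* s0   s0  s1 
   s1   s1  s0 
(> = start, * = accepting)

start=s0; accept=s0; s0-x>s0; s0-y>s1; s1-x>s1; s1-y>s0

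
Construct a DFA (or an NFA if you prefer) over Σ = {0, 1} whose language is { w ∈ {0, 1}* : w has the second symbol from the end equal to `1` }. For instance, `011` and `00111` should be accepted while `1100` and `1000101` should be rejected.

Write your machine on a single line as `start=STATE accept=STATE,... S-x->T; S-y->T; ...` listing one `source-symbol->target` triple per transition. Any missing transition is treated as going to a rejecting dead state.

start=A; accept=F,G; A-0->B; A-1->C; B-0->D; B-1->E; C-0->F; C-1->G; D-0->D; D-1->E; E-0->F; E-1->G; F-0->D; F-1->E; G-0->F; G-1->G

Because acceptance depends on a position counted from the end, the machine has to buffer the most recent 2 symbols. Make each state the string of the last up-to-2 symbols read; on input `x` shift the window left and append `x`. Accept when the buffered window has length 2 and begins with `1`.
With 7 states:
       0  1 
>  A   B  C 
   B   D  E 
   C   F  G 
   D   D  E 
   E   F  G 
 * F   D  E 
 * G   F  G 
(> = start, * = accepting)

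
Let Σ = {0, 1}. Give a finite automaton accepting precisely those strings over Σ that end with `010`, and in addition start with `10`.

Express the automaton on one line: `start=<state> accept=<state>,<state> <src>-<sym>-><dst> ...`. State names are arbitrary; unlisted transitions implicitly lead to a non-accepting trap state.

Build one automaton per condition and run them in lockstep. One (4 states) tracks how much of the suffix `010` has currently been matched; the other (4 states) tracks whether the input so far still matches the prefix `10`. Each combined state is a pair, one component from each; accept when both components accept. After merging equivalent states the machine shrinks.
With 7 states:
        0   1  
>  q0   q1  q2 
   q1   q1  q1 
   q2   q3  q1 
   q3   q3  q4 
   q4   q5  q6 
 * q5   q3  q4 
   q6   q3  q6 
(> = start, * = accepting)

start=q0 accept=q5 q0-0->q1 q0-1->q2 q1-0->q1 q1-1->q1 q2-0->q3 q2-1->q1 q3-0->q3 q3-1->q4 q4-0->q5 q4-1->q6 q5-0->q3 q5-1->q4 q6-0->q3 q6-1->q6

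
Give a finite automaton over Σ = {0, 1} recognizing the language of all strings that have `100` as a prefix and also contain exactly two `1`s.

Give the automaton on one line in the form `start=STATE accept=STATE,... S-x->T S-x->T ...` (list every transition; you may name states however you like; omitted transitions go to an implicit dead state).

start=s0 accept=s5 s0-0->s1 s0-1->s2 s1-0->s1 s1-1->s1 s2-0->s3 s2-1->s1 s3-0->s4 s3-1->s1 s4-0->s4 s4-1->s5 s5-0->s5 s5-1->s1

Build one automaton per condition and run them in lockstep. One (5 states) tracks whether the input so far still matches the prefix `100`; the other (4 states) tracks the count of `1`s, saturating at 3. Each combined state is a pair, one component from each; accept when both components accept. Equivalent product states are then merged.
        0   1  
>  s0   s1  s2 
   s1   s1  s1 
   s2   s3  s1 
   s3   s4  s1 
   s4   s4  s5 
 * s5   s5  s1 
(> = start, * = accepting)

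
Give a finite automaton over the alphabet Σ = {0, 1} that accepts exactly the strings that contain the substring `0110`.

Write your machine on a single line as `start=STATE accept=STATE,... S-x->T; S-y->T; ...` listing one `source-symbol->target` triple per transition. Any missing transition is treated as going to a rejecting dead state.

start=q0; accept=q4; q0-0->q1; q0-1->q0; q1-0->q1; q1-1->q2; q2-0->q1; q2-1->q3; q3-0->q4; q3-1->q0; q4-0->q4; q4-1->q4

Track how much of `0110` has been matched so far: state q0 is no progress, q4 is the absorbing accept state reached once `0110` has occurred. Intermediate states record partial matches; on a mismatch, fall back to the longest reusable overlap.
        0   1  
>  q0   q1  q0 
   q1   q1  q2 
   q2   q1  q3 
   q3   q4  q0 
 * q4   q4  q4 
(> = start, * = accepting)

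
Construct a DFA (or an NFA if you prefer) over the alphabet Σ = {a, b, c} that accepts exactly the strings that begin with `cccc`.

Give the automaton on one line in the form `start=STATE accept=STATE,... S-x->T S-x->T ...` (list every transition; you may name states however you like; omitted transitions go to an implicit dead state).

start=s0 accept=s4 s0-a->s5 s0-b->s5 s0-c->s1 s1-a->s5 s1-b->s5 s1-c->s2 s2-a->s5 s2-b->s5 s2-c->s3 s3-a->s5 s3-b->s5 s3-c->s4 s4-a->s4 s4-b->s4 s4-c->s4 s5-a->s5 s5-b->s5 s5-c->s5

Check the first 4 symbols one by one: s0 through s3 record how many have matched `cccc` so far; any wrong symbol goes to the dead state s5. After all 4 match we enter the accepting sink s4.
A 6-state machine:
        a   b   c  
>  s0   s5  s5  s1 
   s1   s5  s5  s2 
   s2   s5  s5  s3 
   s3   s5  s5  s4 
 * s4   s4  s4  s4 
   s5   s5  s5  s5 
(> = start, * = accepting)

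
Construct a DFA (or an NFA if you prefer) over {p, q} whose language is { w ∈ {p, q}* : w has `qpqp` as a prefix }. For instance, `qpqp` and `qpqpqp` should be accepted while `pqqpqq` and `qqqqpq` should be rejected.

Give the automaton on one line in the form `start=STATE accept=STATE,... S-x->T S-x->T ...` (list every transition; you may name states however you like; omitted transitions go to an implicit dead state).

start=s0 accept=s4 s0-p->s5 s0-q->s1 s1-p->s2 s1-q->s5 s2-p->s5 s2-q->s3 s3-p->s4 s3-q->s5 s4-p->s4 s4-q->s4 s5-p->s5 s5-q->s5

Check the first 4 symbols one by one: s0 through s3 record how many have matched `qpqp` so far; any wrong symbol goes to the dead state s5. After all 4 match we enter the accepting sink s4.
A 6-state machine:
        p   q  
>  s0   s5  s1 
   s1   s2  s5 
   s2   s5  s3 
   s3   s4  s5 
 * s4   s4  s4 
   s5   s5  s5 
(> = start, * = accepting)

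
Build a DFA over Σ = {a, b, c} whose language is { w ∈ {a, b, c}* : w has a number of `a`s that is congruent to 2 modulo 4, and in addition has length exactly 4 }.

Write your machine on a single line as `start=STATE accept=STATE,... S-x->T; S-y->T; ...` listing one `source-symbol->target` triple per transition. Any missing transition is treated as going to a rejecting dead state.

start=S0; accept=S9; S0-a->S1; S0-b->S2; S0-c->S2; S1-a->S3; S1-b->S4; S1-c->S4; S2-a->S4; S2-b->S5; S2-c->S5; S3-a->S6; S3-b->S7; S3-c->S7; S4-a->S7; S4-b->S8; S4-c->S8; S5-a->S8; S5-b->S6; S5-c->S6; S6-a->S6; S6-b->S6; S6-c->S6; S7-a->S6; S7-b->S9; S7-c->S9; S8-a->S9; S8-b->S6; S8-c->S6; S9-a->S6; S9-b->S6; S9-c->S6

Build one automaton per condition and run them in lockstep. The first has 4 states tracking the count of `a`s modulo 4; the second has 6 states tracking the input length, saturating at 5. A product state is a pair (one from each), accepting exactly when both do. Equivalent product states are then merged.
A 10-state machine:
        a   b   c  
>  S0   S1  S2  S2 
   S1   S3  S4  S4 
   S2   S4  S5  S5 
   S3   S6  S7  S7 
   S4   S7  S8  S8 
   S5   S8  S6  S6 
   S6   S6  S6  S6 
   S7   S6  S9  S9 
   S8   S9  S6  S6 
 * S9   S6  S6  S6 
(> = start, * = accepting)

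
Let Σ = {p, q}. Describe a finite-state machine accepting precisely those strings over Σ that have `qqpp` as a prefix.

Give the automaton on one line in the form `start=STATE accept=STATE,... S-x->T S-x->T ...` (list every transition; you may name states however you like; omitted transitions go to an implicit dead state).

Check the first 4 symbols one by one: S0 through S3 record how many have matched `qqpp` so far; any wrong symbol goes to the dead state S5. After all 4 match we enter the accepting sink S4.
With 6 states:
        p   q  
>  S0   S5  S1 
   S1   S5  S2 
   S2   S3  S5 
   S3   S4  S5 
 * S4   S4  S4 
   S5   S5  S5 
(> = start, * = accepting)

start=S0 accept=S4 S0-p->S5 S0-q->S1 S1-p->S5 S1-q->S2 S2-p->S3 S2-q->S5 S3-p->S4 S3-q->S5 S4-p->S4 S4-q->S4 S5-p->S5 S5-q->S5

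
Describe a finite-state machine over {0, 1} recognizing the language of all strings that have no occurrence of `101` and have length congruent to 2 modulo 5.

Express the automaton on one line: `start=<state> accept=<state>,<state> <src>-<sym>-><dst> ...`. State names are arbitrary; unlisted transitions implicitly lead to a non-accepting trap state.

start=A accept=D,E,F A-0->B A-1->C B-0->D B-1->E C-0->F C-1->E D-0->G D-1->H E-0->I E-1->H F-0->G F-1->J G-0->K G-1->L H-0->M H-1->L I-0->K I-1->J J-0->J J-1->J K-0->A K-1->N L-0->O L-1->N M-0->A M-1->J N-0->P N-1->C O-0->B O-1->J P-0->D P-1->J

Build one automaton per condition and run them in lockstep. One (4 states) tracks partial matches of the forbidden pattern `101`; the other (5 states) tracks the input length modulo 5. Each combined state is a pair, one component from each; accept when both components accept. After merging equivalent states the machine shrinks.
With 16 states:
       0  1 
>  A   B  C 
   B   D  E 
   C   F  E 
 * D   G  H 
 * E   I  H 
 * F   G  J 
   G   K  L 
   H   M  L 
   I   K  J 
   J   J  J 
   K   A  N 
   L   O  N 
   M   A  J 
   N   P  C 
   O   B  J 
   P   D  J 
(> = start, * = accepting)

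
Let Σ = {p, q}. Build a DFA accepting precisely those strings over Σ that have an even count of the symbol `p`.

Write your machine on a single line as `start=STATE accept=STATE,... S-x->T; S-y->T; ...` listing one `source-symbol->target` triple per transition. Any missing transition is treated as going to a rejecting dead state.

The only thing that matters is how many `p`s have appeared, reduced mod 2. Use one state per residue: A for 0, …, B for 1. Reading `p` moves to the next residue; anything else stays put. A is accepting.
2 states suffice.
       p  q 
>* A   B  A 
   B   A  B 
(> = start, * = accepting)

start=A; accept=A; A-p->B; A-q->A; B-p->A; B-q->B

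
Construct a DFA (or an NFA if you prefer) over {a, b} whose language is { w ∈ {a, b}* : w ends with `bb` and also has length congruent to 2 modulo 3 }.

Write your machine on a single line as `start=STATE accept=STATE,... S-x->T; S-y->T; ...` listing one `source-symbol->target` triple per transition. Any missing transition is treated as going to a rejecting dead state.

start=q0; accept=q4; q0-a->q1; q0-b->q2; q1-a->q3; q1-b->q3; q2-a->q3; q2-b->q4; q3-a->q0; q3-b->q0; q4-a->q0; q4-b->q0

Build one automaton per condition and run them in lockstep. The first has 3 states tracking how much of the suffix `bb` has currently been matched; the second has 3 states tracking the input length modulo 3. A product state is a pair (one from each), accepting exactly when both do. Equivalent product states are then merged.
A 5-state machine:
        a   b  
>  q0   q1  q2 
   q1   q3  q3 
   q2   q3  q4 
   q3   q0  q0 
 * q4   q0  q0 
(> = start, * = accepting)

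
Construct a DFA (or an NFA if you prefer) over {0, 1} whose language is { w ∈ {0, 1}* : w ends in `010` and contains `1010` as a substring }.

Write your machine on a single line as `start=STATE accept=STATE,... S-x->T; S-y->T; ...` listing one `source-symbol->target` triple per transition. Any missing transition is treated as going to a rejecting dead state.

start=q0; accept=q4; q0-0->q0; q0-1->q1; q1-0->q2; q1-1->q1; q2-0->q0; q2-1->q3; q3-0->q4; q3-1->q1; q4-0->q5; q4-1->q6; q5-0->q5; q5-1->q6; q6-0->q4; q6-1->q7; q7-0->q5; q7-1->q7

Run two small machines in parallel and take their product. The first has 4 states tracking how much of the suffix `010` has currently been matched; the second has 5 states tracking whether and how much of `1010` has been seen. A product state is a pair (one from each), accepting exactly when both do. Minimizing collapses redundant product states.
        0   1  
>  q0   q0  q1 
   q1   q2  q1 
   q2   q0  q3 
   q3   q4  q1 
 * q4   q5  q6 
   q5   q5  q6 
   q6   q4  q7 
   q7   q5  q7 
(> = start, * = accepting)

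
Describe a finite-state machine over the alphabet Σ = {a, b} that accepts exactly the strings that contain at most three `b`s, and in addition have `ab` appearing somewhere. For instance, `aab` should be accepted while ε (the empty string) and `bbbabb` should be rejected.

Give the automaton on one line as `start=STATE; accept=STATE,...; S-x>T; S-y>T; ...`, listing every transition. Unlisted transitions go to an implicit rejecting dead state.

start=q0; accept=q3,q6,q9; q0-a>q1; q0-b>q2; q1-a>q1; q1-b>q3; q2-a>q4; q2-b>q5; q3-a>q3; q3-b>q6; q4-a>q4; q4-b>q6; q5-a>q7; q5-b>q8; q6-a>q6; q6-b>q9; q7-a>q7; q7-b>q9; q8-a>q8; q8-b>q8; q9-a>q9; q9-b>q8

Build one automaton per condition and run them in lockstep. One (5 states) tracks the count of `b`s, saturating at 4; the other (3 states) tracks whether and how much of `ab` has been seen. Each combined state is a pair, one component from each; accept when both components accept. Minimizing collapses redundant product states.
A 10-state machine:
        a   b  
>  q0   q1  q2 
   q1   q1  q3 
   q2   q4  q5 
 * q3   q3  q6 
   q4   q4  q6 
   q5   q7  q8 
 * q6   q6  q9 
   q7   q7  q9 
   q8   q8  q8 
 * q9   q9  q8 
(> = start, * = accepting)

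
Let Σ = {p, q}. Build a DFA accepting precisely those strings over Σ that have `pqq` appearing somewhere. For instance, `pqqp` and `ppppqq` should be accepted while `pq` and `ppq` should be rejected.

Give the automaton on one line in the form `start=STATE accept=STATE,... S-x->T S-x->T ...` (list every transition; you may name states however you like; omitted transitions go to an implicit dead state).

Track how much of `pqq` has been matched so far: state S0 is no progress, S3 is the absorbing accept state reached once `pqq` has occurred. Intermediate states record partial matches; on a mismatch, fall back to the longest reusable overlap.
4 states suffice.
        p   q  
>  S0   S1  S0 
   S1   S1  S2 
   S2   S1  S3 
 * S3   S3  S3 
(> = start, * = accepting)

start=S0 accept=S3 S0-p->S1 S0-q->S0 S1-p->S1 S1-q->S2 S2-p->S1 S2-q->S3 S3-p->S3 S3-q->S3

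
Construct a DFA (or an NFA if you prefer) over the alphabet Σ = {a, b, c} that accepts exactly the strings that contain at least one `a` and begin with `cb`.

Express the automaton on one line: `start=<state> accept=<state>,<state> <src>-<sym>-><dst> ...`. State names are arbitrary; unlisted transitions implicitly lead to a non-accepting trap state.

start=S0 accept=S4 S0-a->S1 S0-b->S1 S0-c->S2 S1-a->S1 S1-b->S1 S1-c->S1 S2-a->S1 S2-b->S3 S2-c->S1 S3-a->S4 S3-b->S3 S3-c->S3 S4-a->S4 S4-b->S4 S4-c->S4

Handle the two conditions separately and then intersect. One (3 states) tracks the count of `a`s, saturating at 2; the other (4 states) tracks whether the input so far still matches the prefix `cb`. Each combined state is a pair, one component from each; accept when both components accept. After merging equivalent states the machine shrinks.
5 states suffice.
        a   b   c  
>  S0   S1  S1  S2 
   S1   S1  S1  S1 
   S2   S1  S3  S1 
   S3   S4  S3  S3 
 * S4   S4  S4  S4 
(> = start, * = accepting)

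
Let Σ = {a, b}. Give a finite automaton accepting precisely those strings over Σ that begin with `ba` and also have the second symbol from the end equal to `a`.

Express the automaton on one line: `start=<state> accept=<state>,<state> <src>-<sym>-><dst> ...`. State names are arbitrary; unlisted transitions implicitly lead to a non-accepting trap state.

Run two small machines in parallel and take their product. One (4 states) tracks whether the input so far still matches the prefix `ba`; the other (7 states) tracks the last 2 symbols read. Each combined state is a pair, one component from each; accept when both components accept.
11 states suffice.
          a    b  
>  S0     S1   S2 
   S1     S3   S4 
   S2     S5   S6 
   S3     S3   S4 
   S4     S7   S6 
   S5     S8   S9 
   S6     S7   S6 
   S7     S3   S4 
 * S8     S8   S9 
 * S9     S5  S10 
   S10    S5  S10 
(> = start, * = accepting)

start=S0 accept=S8,S9 S0-a->S1 S0-b->S2 S1-a->S3 S1-b->S4 S2-a->S5 S2-b->S6 S3-a->S3 S3-b->S4 S4-a->S7 S4-b->S6 S5-a->S8 S5-b->S9 S6-a->S7 S6-b->S6 S7-a->S3 S7-b->S4 S8-a->S8 S8-b->S9 S9-a->S5 S9-b->S10 S10-a->S5 S10-b->S10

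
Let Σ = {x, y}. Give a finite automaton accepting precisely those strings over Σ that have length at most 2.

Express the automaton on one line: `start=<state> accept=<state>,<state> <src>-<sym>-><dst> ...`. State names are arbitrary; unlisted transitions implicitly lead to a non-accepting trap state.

start=A accept=A,B,C A-x->B A-y->B B-x->C B-y->C C-x->D C-y->D D-x->D D-y->D

We only need to distinguish lengths 0, 1, …, 2, and '>2'. Chain A → B → C → D on every symbol, with D looping. Accepting states: {A, B, C}.
       x  y 
>* A   B  B 
 * B   C  C 
 * C   D  D 
   D   D  D 
(> = start, * = accepting)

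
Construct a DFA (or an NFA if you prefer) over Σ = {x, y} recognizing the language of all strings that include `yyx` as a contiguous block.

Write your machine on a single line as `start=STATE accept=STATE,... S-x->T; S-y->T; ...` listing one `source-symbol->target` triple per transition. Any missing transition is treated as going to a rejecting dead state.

States S0..S2 record the length of the longest prefix of `yyx` that matches the current input suffix. Reaching S3 means `yyx` has been seen, and we stay there forever. Accept from S3.
With 4 states:
        x   y  
>  S0   S0  S1 
   S1   S0  S2 
   S2   S3  S2 
 * S3   S3  S3 
(> = start, * = accepting)

start=S0; accept=S3; S0-x->S0; S0-y->S1; S1-x->S0; S1-y->S2; S2-x->S3; S2-y->S2; S3-x->S3; S3-y->S3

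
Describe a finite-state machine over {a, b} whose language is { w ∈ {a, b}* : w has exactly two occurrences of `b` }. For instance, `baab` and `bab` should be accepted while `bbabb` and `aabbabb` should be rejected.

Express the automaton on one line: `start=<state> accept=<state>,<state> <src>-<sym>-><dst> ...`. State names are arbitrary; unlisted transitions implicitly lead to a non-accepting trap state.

Count `b`s, saturating at 3: states q0 through q2 mean 0 through 2 `b`s seen; q3 means more than 2. Each `b` increments (capped at q3); other symbols loop. Accept from {q2}.
A 4-state machine:
        a   b  
>  q0   q0  q1 
   q1   q1  q2 
 * q2   q2  q3 
   q3   q3  q3 
(> = start, * = accepting)

start=q0 accept=q2 q0-a->q0 q0-b->q1 q1-a->q1 q1-b->q2 q2-a->q2 q2-b->q3 q3-a->q3 q3-b->q3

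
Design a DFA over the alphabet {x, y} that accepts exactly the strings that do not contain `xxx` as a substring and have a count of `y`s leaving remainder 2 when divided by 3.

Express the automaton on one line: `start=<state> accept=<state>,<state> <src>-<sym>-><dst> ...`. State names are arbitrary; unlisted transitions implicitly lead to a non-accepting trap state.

start=q0 accept=q5,q8,q10 q0-x->q1 q0-y->q2 q1-x->q3 q1-y->q2 q2-x->q4 q2-y->q5 q3-x->q6 q3-y->q2 q4-x->q7 q4-y->q5 q5-x->q8 q5-y->q0 q6-x->q6 q6-y->q9 q7-x->q9 q7-y->q5 q8-x->q10 q8-y->q0 q9-x->q9 q9-y->q11 q10-x->q11 q10-y->q0 q11-x->q11 q11-y->q6

Run two small machines in parallel and take their product. The first has 4 states tracking partial matches of the forbidden pattern `xxx`; the second has 3 states tracking the count of `y`s modulo 3. A product state is a pair (one from each), accepting exactly when both do.
          x    y  
>  q0     q1   q2 
   q1     q3   q2 
   q2     q4   q5 
   q3     q6   q2 
   q4     q7   q5 
 * q5     q8   q0 
   q6     q6   q9 
   q7     q9   q5 
 * q8    q10   q0 
   q9     q9  q11 
 * q10   q11   q0 
   q11   q11   q6 
(> = start, * = accepting)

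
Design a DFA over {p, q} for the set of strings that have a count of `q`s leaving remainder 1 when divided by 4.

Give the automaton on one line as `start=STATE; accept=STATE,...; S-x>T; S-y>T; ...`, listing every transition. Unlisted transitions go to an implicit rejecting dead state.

Keep the running count of `q`s modulo 4: each `q` advances along the cycle A → B → C → D → A while other symbols loop. Accept at B.
       p  q 
>  A   A  B 
 * B   B  C 
   C   C  D 
   D   D  A 
(> = start, * = accepting)

start=A; accept=B; A-p>A; A-q>B; B-p>B; B-q>C; C-p>C; C-q>D; D-p>D; D-q>A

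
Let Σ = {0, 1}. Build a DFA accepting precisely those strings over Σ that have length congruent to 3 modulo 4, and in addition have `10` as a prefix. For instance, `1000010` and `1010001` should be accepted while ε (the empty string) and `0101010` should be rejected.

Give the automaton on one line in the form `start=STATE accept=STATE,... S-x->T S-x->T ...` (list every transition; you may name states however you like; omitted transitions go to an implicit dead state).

start=q0 accept=q4 q0-0->q1 q0-1->q2 q1-0->q1 q1-1->q1 q2-0->q3 q2-1->q1 q3-0->q4 q3-1->q4 q4-0->q5 q4-1->q5 q5-0->q6 q5-1->q6 q6-0->q3 q6-1->q3

Handle the two conditions separately and then intersect. The first has 4 states tracking the input length modulo 4; the second has 4 states tracking whether the input so far still matches the prefix `10`. A product state is a pair (one from each), accepting exactly when both do. Minimizing collapses redundant product states.
With 7 states:
        0   1  
>  q0   q1  q2 
   q1   q1  q1 
   q2   q3  q1 
   q3   q4  q4 
 * q4   q5  q5 
   q5   q6  q6 
   q6   q3  q3 
(> = start, * = accepting)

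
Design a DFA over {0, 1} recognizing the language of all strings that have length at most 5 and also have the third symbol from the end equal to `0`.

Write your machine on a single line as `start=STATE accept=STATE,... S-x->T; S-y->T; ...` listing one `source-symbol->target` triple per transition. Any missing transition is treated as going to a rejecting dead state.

Build one automaton per condition and run them in lockstep. One (7 states) tracks the input length, saturating at 6; the other (15 states) tracks the last 3 symbols read. Each combined state is a pair, one component from each; accept when both components accept. Equivalent product states are then merged.
A 15-state machine:
          0    1  
>  s0     s1   s2 
   s1     s3   s4 
   s2     s5   s6 
   s3     s7   s8 
   s4     s9  s10 
   s5    s11  s12 
   s6    s13  s14 
 * s7     s8   s8 
 * s8    s10  s10 
 * s9    s12  s12 
 * s10   s14  s14 
   s11    s8   s8 
   s12   s10  s10 
   s13   s12  s12 
   s14   s14  s14 
(> = start, * = accepting)

start=s0; accept=s7,s8,s9,s10; s0-0->s1; s0-1->s2; s1-0->s3; s1-1->s4; s2-0->s5; s2-1->s6; s3-0->s7; s3-1->s8; s4-0->s9; s4-1->s10; s5-0->s11; s5-1->s12; s6-0->s13; s6-1->s14; s7-0->s8; s7-1->s8; s8-0->s10; s8-1->s10; s9-0->s12; s9-1->s12; s10-0->s14; s10-1->s14; s11-0->s8; s11-1->s8; s12-0->s10; s12-1->s10; s13-0->s12; s13-1->s12; s14-0->s14; s14-1->s14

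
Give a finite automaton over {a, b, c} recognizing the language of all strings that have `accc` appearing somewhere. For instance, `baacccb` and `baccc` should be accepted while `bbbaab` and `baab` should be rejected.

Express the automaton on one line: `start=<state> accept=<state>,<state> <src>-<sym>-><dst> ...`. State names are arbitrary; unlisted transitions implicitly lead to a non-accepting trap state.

start=s0 accept=s4 s0-a->s1 s0-b->s0 s0-c->s0 s1-a->s1 s1-b->s0 s1-c->s2 s2-a->s1 s2-b->s0 s2-c->s3 s3-a->s1 s3-b->s0 s3-c->s4 s4-a->s4 s4-b->s4 s4-c->s4

States s0..s3 record the length of the longest prefix of `accc` that matches the current input suffix. Reaching s4 means `accc` has been seen, and we stay there forever. Accept from s4.
A 5-state machine:
        a   b   c  
>  s0   s1  s0  s0 
   s1   s1  s0  s2 
   s2   s1  s0  s3 
   s3   s1  s0  s4 
 * s4   s4  s4  s4 
(> = start, * = accepting)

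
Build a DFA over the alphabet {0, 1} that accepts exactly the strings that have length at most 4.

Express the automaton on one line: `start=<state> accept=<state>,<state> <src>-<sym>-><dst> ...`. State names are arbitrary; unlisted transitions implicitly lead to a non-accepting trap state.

start=q0 accept=q0,q1,q2,q3,q4 q0-0->q1 q0-1->q1 q1-0->q2 q1-1->q2 q2-0->q3 q2-1->q3 q3-0->q4 q3-1->q4 q4-0->q5 q4-1->q5 q5-0->q5 q5-1->q5

Count input length up to 5: every symbol moves from q0 toward q5, which means 'more than 4' and absorbs. Accept from {q0, q1, q2, q3, q4}.
With 6 states:
        0   1  
>* q0   q1  q1 
 * q1   q2  q2 
 * q2   q3  q3 
 * q3   q4  q4 
 * q4   q5  q5 
   q5   q5  q5 
(> = start, * = accepting)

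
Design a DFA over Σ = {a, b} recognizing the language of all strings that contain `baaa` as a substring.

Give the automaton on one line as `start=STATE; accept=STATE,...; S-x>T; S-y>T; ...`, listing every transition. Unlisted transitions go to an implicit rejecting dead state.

start=q0; accept=q4; q0-a>q0; q0-b>q1; q1-a>q2; q1-b>q1; q2-a>q3; q2-b>q1; q3-a>q4; q3-b>q1; q4-a>q4; q4-b>q4

States q0..q3 record the length of the longest prefix of `baaa` that matches the current input suffix. Reaching q4 means `baaa` has been seen, and we stay there forever. Accept from q4.
A 5-state machine:
        a   b  
>  q0   q0  q1 
   q1   q2  q1 
   q2   q3  q1 
   q3   q4  q1 
 * q4   q4  q4 
(> = start, * = accepting)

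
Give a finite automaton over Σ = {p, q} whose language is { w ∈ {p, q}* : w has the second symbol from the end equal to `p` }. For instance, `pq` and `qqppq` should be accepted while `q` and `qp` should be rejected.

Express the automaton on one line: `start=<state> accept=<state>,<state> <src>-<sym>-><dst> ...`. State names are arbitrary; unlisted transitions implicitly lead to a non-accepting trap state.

start=s0 accept=s3,s4 s0-p->s1 s0-q->s2 s1-p->s3 s1-q->s4 s2-p->s5 s2-q->s6 s3-p->s3 s3-q->s4 s4-p->s5 s4-q->s6 s5-p->s3 s5-q->s4 s6-p->s5 s6-q->s6

Because acceptance depends on a position counted from the end, the machine has to buffer the most recent 2 symbols. Make each state the string of the last up-to-2 symbols read; on input `x` shift the window left and append `x`. Accept when the buffered window has length 2 and begins with `p`.
        p   q  
>  s0   s1  s2 
   s1   s3  s4 
   s2   s5  s6 
 * s3   s3  s4 
 * s4   s5  s6 
   s5   s3  s4 
   s6   s5  s6 
(> = start, * = accepting)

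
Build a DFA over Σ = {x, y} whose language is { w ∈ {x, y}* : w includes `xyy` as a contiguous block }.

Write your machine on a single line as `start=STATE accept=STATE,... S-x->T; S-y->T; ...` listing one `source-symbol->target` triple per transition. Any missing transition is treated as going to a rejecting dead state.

Track how much of `xyy` has been matched so far: state A is no progress, D is the absorbing accept state reached once `xyy` has occurred. Intermediate states record partial matches; on a mismatch, fall back to the longest reusable overlap.
With 4 states:
       x  y 
>  A   B  A 
   B   B  C 
   C   B  D 
 * D   D  D 
(> = start, * = accepting)

start=A; accept=D; A-x->B; A-y->A; B-x->B; B-y->C; C-x->B; C-y->D; D-x->D; D-y->D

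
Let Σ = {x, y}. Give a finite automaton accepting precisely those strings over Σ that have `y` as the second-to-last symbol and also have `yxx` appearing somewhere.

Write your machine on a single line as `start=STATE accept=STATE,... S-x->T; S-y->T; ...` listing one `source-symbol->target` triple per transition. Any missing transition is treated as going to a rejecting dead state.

Run two small machines in parallel and take their product. One (7 states) tracks the last 2 symbols read; the other (4 states) tracks whether and how much of `yxx` has been seen. Each combined state is a pair, one component from each; accept when both components accept.
An 11-state machine:
       x  y 
>  A   B  C 
   B   D  E 
   C   F  G 
   D   D  E 
   E   F  G 
   F   H  E 
   G   F  G 
   H   H  I 
   I   J  K 
 * J   H  I 
 * K   J  K 
(> = start, * = accepting)

start=A; accept=J,K; A-x->B; A-y->C; B-x->D; B-y->E; C-x->F; C-y->G; D-x->D; D-y->E; E-x->F; E-y->G; F-x->H; F-y->E; G-x->F; G-y->G; H-x->H; H-y->I; I-x->J; I-y->K; J-x->H; J-y->I; K-x->J; K-y->K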